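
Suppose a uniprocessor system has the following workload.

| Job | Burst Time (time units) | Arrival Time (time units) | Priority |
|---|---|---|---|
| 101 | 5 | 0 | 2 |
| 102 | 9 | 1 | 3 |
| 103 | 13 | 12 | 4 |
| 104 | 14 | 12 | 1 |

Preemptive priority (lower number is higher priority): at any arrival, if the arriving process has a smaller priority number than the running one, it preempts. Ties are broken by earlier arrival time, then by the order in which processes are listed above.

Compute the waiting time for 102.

Gantt: | 101 0-5 | 102 5-12 | 104 12-26 | 102 26-28 | 103 28-41 |
Completion: 101=5  102=28  103=41  104=26
Turnaround (C−A): 101=5  102=27  103=29  104=14
Waiting(102) = turnaround − burst = 27 − 9 = 18

18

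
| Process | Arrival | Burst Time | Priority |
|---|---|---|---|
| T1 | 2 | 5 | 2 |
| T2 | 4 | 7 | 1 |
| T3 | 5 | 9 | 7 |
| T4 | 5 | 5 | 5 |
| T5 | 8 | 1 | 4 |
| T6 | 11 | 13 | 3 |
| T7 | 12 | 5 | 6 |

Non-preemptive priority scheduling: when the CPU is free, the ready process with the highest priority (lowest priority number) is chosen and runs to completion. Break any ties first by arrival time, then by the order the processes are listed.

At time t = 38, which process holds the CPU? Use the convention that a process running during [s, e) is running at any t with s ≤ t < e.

Timeline: | idle 0-2 | T1 2-7 | T2 7-14 | T6 14-27 | T5 27-28 | T4 28-33 | T7 33-38 | T3 38-47 |
Completion: T1=7  T2=14  T3=47  T4=33  T5=28  T6=27  T7=38
Turnaround (C−A): T1=5  T2=10  T3=42  T4=28  T5=20  T6=16  T7=26

T3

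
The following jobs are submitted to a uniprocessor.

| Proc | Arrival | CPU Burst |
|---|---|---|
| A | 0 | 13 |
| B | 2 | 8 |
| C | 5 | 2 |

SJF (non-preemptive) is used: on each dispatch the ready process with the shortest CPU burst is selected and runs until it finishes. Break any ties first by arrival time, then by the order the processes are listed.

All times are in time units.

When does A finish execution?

Gantt: | A 0-13 | C 13-15 | B 15-23 |
Completion: A=13  B=23  C=15
Turnaround (C−A): A=13  B=21  C=10

13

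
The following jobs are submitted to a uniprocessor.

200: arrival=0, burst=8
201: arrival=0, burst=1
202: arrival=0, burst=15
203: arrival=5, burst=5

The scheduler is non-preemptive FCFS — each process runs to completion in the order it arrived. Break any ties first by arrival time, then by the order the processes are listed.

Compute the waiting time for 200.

0

Timeline: | 200 0-8 | 201 8-9 | 202 9-24 | 203 24-29 |
Completion: 200=8  201=9  202=24  203=29
Waiting(200) = turnaround − burst = 8 − 8 = 0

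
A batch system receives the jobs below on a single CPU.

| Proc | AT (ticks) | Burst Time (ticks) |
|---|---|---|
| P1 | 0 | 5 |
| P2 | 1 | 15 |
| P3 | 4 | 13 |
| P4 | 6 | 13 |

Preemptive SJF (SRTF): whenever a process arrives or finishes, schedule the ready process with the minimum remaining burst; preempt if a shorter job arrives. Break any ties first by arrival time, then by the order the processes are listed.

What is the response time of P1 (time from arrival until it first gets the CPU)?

Schedule: | P1 0-5 | P3 5-18 | P4 18-31 | P2 31-46 |
Completion: P1=5  P2=46  P3=18  P4=31
Turnaround (C−A): P1=5  P2=45  P3=14  P4=25
Response(P1) = first start − arrival = 0 − 0 = 0

0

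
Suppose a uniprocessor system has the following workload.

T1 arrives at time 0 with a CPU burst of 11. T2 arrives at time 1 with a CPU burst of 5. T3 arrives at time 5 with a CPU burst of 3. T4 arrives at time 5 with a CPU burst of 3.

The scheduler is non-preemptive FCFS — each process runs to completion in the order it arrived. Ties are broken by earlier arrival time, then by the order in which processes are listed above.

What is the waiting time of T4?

Gantt: | T1 0-11 | T2 11-16 | T3 16-19 | T4 19-22 |
Completion: T1=11  T2=16  T3=19  T4=22
Waiting(T4) = turnaround − burst = 17 − 3 = 14

14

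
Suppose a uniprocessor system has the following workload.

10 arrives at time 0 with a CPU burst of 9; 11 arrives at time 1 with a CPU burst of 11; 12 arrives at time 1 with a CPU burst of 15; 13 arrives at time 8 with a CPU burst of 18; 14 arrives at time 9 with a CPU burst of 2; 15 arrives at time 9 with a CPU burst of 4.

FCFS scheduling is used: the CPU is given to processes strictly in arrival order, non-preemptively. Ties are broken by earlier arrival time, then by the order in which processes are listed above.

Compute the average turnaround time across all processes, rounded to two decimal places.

33.83

Timeline: | 10 0-9 | 11 9-20 | 12 20-35 | 13 35-53 | 14 53-55 | 15 55-59 |
Completion: 10=9  11=20  12=35  13=53  14=55  15=59
Turnaround times: 10=9, 11=19, 12=34, 13=45, 14=46, 15=50
Average turnaround = (9+19+34+45+46+50) / 6 = 203/6 = 33.83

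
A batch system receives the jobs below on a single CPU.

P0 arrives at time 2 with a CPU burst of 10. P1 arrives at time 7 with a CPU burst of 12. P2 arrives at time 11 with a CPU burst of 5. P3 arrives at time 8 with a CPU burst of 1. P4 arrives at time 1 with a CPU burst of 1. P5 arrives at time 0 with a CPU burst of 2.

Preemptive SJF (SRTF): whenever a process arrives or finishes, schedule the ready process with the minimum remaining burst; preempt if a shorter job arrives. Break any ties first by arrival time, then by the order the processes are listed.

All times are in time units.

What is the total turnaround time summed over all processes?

49

Gantt: | P5 0-2 | P4 2-3 | P0 3-8 | P3 8-9 | P0 9-14 | P2 14-19 | P1 19-31 |
Completion: P0=14  P1=31  P2=19  P3=9  P4=3  P5=2
Turnaround (C−A): P0=12  P1=24  P2=8  P3=1  P4=2  P5=2
Turnaround = completion − arrival: P0=12, P1=24, P2=8, P3=1, P4=2, P5=2
Total turnaround = 12 + 24 + 8 + 1 + 2 + 2 = 49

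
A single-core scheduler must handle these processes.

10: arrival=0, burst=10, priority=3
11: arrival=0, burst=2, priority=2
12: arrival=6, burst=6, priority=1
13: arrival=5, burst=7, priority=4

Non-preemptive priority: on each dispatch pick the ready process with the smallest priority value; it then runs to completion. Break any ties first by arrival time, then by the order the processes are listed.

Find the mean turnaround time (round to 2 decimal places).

Timeline: | 11 0-2 | 10 2-12 | 12 12-18 | 13 18-25 |
Completion: 10=12  11=2  12=18  13=25
Turnaround times: 10=12, 11=2, 12=12, 13=20
Average turnaround = (12+2+12+20) / 4 = 46/4 = 11.50

11.50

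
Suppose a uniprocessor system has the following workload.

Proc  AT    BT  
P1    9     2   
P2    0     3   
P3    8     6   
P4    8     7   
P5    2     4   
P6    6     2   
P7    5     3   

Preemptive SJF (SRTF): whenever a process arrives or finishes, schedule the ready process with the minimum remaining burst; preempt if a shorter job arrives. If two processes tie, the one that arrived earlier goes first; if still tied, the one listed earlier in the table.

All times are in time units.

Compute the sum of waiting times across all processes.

Timeline: | P2 0-3 | P5 3-7 | P6 7-9 | P1 9-11 | P7 11-14 | P3 14-20 | P4 20-27 |
Completion: P1=11  P2=3  P3=20  P4=27  P5=7  P6=9  P7=14
Turnaround (C−A): P1=2  P2=3  P3=12  P4=19  P5=5  P6=3  P7=9
Waiting = turnaround − burst: P1=0, P2=0, P3=6, P4=12, P5=1, P6=1, P7=6
Total waiting = 0 + 0 + 6 + 12 + 1 + 1 + 6 = 26

26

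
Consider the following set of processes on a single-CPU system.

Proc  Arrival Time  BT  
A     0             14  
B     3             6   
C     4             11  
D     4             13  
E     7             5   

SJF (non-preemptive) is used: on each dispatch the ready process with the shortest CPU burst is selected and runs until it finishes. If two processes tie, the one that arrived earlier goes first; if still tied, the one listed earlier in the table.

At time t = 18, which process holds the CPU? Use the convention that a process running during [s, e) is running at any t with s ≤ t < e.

E

Schedule: | A 0-14 | E 14-19 | B 19-25 | C 25-36 | D 36-49 |
Completion: A=14  B=25  C=36  D=49  E=19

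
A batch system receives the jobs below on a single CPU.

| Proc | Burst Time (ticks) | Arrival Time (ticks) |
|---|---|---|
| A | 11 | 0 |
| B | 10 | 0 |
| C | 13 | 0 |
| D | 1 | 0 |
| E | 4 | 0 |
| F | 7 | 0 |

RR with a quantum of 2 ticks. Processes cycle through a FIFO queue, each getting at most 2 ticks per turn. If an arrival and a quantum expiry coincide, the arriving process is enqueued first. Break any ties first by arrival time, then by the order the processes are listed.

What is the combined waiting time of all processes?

Timeline: | A 0-2 | B 2-4 | C 4-6 | D 6-7 | E 7-9 | F 9-11 | A 11-13 | B 13-15 | C 15-17 | E 17-19 | F 19-21 | A 21-23 | B 23-25 | C 25-27 | F 27-29 | A 29-31 | B 31-33 | C 33-35 | F 35-36 | A 36-38 | B 38-40 | C 40-42 | A 42-43 | C 43-46 |
Completion: A=43  B=40  C=46  D=7  E=19  F=36
Waiting = turnaround − burst: A=32, B=30, C=33, D=6, E=15, F=29
Total waiting = 32 + 30 + 33 + 6 + 15 + 29 = 145

145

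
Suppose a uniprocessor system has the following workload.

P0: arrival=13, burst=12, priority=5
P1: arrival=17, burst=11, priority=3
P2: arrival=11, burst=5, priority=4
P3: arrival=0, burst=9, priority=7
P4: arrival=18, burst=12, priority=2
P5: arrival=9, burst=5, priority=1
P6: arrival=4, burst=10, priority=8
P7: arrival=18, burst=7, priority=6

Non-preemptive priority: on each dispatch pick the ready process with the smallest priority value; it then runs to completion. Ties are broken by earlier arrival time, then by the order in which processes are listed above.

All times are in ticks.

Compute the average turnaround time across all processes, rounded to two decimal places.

Schedule: | P3 0-9 | P5 9-14 | P2 14-19 | P4 19-31 | P1 31-42 | P0 42-54 | P7 54-61 | P6 61-71 |
Completion: P0=54  P1=42  P2=19  P3=9  P4=31  P5=14  P6=71  P7=61
Turnaround (C−A): P0=41  P1=25  P2=8  P3=9  P4=13  P5=5  P6=67  P7=43
Turnaround times: P0=41, P1=25, P2=8, P3=9, P4=13, P5=5, P6=67, P7=43
Average turnaround = (41+25+8+9+13+5+67+43) / 8 = 211/8 = 26.38

26.38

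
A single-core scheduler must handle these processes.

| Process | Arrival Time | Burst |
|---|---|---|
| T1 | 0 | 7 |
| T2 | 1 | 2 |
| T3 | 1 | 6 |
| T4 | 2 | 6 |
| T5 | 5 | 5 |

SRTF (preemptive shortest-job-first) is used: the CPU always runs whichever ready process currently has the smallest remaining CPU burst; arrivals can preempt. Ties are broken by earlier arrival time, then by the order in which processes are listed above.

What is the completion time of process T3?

Timeline: | T1 0-1 | T2 1-3 | T1 3-9 | T5 9-14 | T3 14-20 | T4 20-26 |
Completion: T1=9  T2=3  T3=20  T4=26  T5=14
Turnaround (C−A): T1=9  T2=2  T3=19  T4=24  T5=9

20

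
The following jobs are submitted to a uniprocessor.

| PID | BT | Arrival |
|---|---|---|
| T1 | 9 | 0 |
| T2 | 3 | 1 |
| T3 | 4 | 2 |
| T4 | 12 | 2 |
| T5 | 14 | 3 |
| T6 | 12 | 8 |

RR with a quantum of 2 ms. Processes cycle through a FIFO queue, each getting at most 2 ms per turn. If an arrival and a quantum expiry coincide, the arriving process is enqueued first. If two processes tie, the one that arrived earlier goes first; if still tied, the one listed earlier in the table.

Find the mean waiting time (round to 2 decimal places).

Gantt: | T1 0-2 | T2 2-4 | T3 4-6 | T4 6-8 | T1 8-10 | T5 10-12 | T2 12-13 | T3 13-15 | T6 15-17 | T4 17-19 | T1 19-21 | T5 21-23 | T6 23-25 | T4 25-27 | T1 27-29 | T5 29-31 | T6 31-33 | T4 33-35 | T1 35-36 | T5 36-38 | T6 38-40 | T4 40-42 | T5 42-44 | T6 44-46 | T4 46-48 | T5 48-50 | T6 50-52 | T5 52-54 |
Completion: T1=36  T2=13  T3=15  T4=48  T5=54  T6=52
Turnaround (C−A): T1=36  T2=12  T3=13  T4=46  T5=51  T6=44
Waiting times: T1=27, T2=9, T3=9, T4=34, T5=37, T6=32
Average waiting = (27+9+9+34+37+32) / 6 = 148/6 = 24.67

24.67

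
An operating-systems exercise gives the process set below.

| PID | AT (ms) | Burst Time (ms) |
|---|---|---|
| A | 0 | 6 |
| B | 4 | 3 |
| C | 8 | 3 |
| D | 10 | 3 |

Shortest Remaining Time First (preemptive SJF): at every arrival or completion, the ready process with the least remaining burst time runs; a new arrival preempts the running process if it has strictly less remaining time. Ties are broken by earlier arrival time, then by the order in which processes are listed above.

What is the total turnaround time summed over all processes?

Gantt: | A 0-6 | B 6-9 | C 9-12 | D 12-15 |
Completion: A=6  B=9  C=12  D=15
Turnaround = completion − arrival: A=6, B=5, C=4, D=5
Total turnaround = 6 + 5 + 4 + 5 = 20

20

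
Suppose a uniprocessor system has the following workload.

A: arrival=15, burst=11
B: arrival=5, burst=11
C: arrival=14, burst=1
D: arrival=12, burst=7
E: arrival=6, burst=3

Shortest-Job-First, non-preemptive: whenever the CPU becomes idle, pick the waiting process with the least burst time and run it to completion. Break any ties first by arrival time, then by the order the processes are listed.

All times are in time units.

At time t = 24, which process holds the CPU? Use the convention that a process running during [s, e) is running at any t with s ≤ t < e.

D

Gantt: | idle 0-5 | B 5-16 | C 16-17 | E 17-20 | D 20-27 | A 27-38 |
Completion: A=38  B=16  C=17  D=27  E=20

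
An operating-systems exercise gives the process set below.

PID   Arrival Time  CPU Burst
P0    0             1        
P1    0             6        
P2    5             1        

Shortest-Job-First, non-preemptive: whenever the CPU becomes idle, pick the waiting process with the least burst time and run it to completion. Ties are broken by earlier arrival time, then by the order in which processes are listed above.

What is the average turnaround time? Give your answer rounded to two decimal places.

Timeline: | P0 0-1 | P1 1-7 | P2 7-8 |
Completion: P0=1  P1=7  P2=8
Turnaround times: P0=1, P1=7, P2=3
Average turnaround = (1+7+3) / 3 = 11/3 = 3.67

3.67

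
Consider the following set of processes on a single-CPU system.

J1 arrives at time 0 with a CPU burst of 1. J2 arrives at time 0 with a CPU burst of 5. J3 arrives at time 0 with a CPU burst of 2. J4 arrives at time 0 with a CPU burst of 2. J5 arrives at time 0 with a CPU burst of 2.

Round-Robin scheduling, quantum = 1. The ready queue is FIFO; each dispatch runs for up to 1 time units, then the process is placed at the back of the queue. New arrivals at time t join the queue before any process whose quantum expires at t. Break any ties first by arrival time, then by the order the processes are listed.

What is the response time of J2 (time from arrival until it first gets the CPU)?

Schedule: | J1 0-1 | J2 1-2 | J3 2-3 | J4 3-4 | J5 4-5 | J2 5-6 | J3 6-7 | J4 7-8 | J5 8-9 | J2 9-12 |
Completion: J1=1  J2=12  J3=7  J4=8  J5=9
Turnaround (C−A): J1=1  J2=12  J3=7  J4=8  J5=9
Response(J2) = first start − arrival = 1 − 0 = 1

1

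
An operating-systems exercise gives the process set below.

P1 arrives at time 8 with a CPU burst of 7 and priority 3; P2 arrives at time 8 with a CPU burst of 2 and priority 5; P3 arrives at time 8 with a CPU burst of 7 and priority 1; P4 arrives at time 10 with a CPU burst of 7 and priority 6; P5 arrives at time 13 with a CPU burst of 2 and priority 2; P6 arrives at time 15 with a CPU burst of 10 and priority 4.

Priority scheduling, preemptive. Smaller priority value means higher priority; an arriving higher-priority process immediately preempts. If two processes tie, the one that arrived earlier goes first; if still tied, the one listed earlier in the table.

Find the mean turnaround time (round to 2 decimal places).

17.83

Schedule: | idle 0-8 | P3 8-15 | P5 15-17 | P1 17-24 | P6 24-34 | P2 34-36 | P4 36-43 |
Completion: P1=24  P2=36  P3=15  P4=43  P5=17  P6=34
Turnaround (C−A): P1=16  P2=28  P3=7  P4=33  P5=4  P6=19
Turnaround times: P1=16, P2=28, P3=7, P4=33, P5=4, P6=19
Average turnaround = (16+28+7+33+4+19) / 6 = 107/6 = 17.83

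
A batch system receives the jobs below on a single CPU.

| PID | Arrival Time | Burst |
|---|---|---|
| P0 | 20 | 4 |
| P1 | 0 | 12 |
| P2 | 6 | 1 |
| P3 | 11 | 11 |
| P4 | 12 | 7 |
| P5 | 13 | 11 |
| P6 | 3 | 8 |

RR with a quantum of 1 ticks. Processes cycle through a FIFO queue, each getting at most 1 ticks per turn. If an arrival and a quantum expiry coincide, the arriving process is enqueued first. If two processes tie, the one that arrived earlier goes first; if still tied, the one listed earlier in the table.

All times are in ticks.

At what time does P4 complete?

Timeline: | P1 0-3 | P6 3-4 | P1 4-5 | P6 5-6 | P1 6-7 | P2 7-8 | P6 8-9 | P1 9-10 | P6 10-11 | P1 11-12 | P3 12-13 | P6 13-14 | P4 14-15 | P1 15-16 | P5 16-17 | P3 17-18 | P6 18-19 | P4 19-20 | P1 20-21 | P5 21-22 | P3 22-23 | P6 23-24 | P0 24-25 | P4 25-26 | P1 26-27 | P5 27-28 | P3 28-29 | P6 29-30 | P0 30-31 | P4 31-32 | P1 32-33 | P5 33-34 | P3 34-35 | P0 35-36 | P4 36-37 | P1 37-38 | P5 38-39 | P3 39-40 | P0 40-41 | P4 41-42 | P5 42-43 | P3 43-44 | P4 44-45 | P5 45-46 | P3 46-47 | P5 47-48 | P3 48-49 | P5 49-50 | P3 50-51 | P5 51-52 | P3 52-53 | P5 53-54 |
Completion: P0=41  P1=38  P2=8  P3=53  P4=45  P5=54  P6=30
Turnaround (C−A): P0=21  P1=38  P2=2  P3=42  P4=33  P5=41  P6=27

45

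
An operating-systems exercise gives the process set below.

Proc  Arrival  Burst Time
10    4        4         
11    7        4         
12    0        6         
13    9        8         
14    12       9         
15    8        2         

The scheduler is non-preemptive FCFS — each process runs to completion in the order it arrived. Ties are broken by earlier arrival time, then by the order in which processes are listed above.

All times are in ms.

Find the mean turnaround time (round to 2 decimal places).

Schedule: | 12 0-6 | 10 6-10 | 11 10-14 | 15 14-16 | 13 16-24 | 14 24-33 |
Completion: 10=10  11=14  12=6  13=24  14=33  15=16
Turnaround (C−A): 10=6  11=7  12=6  13=15  14=21  15=8
Turnaround times: 10=6, 11=7, 12=6, 13=15, 14=21, 15=8
Average turnaround = (6+7+6+15+21+8) / 6 = 63/6 = 10.50

10.50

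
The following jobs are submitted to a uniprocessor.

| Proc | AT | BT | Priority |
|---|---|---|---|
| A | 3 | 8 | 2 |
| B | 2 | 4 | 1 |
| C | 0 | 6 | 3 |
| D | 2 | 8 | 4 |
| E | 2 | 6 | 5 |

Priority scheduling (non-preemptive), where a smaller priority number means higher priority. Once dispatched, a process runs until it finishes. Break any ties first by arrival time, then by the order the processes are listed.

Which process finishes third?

A

Timeline: | C 0-6 | B 6-10 | A 10-18 | D 18-26 | E 26-32 |
Completion: A=18  B=10  C=6  D=26  E=32
Finish order: C → B → A → D → E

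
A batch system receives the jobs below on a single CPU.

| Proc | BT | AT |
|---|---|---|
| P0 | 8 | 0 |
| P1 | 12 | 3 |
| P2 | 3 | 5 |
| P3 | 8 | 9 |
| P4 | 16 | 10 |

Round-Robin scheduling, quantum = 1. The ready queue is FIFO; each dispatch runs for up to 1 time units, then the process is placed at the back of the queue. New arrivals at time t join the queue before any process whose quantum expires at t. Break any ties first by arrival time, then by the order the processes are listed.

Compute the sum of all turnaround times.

130

Gantt: | P0 0-3 | P1 3-4 | P0 4-5 | P1 5-6 | P2 6-7 | P0 7-8 | P1 8-9 | P2 9-10 | P0 10-11 | P3 11-12 | P1 12-13 | P4 13-14 | P2 14-15 | P0 15-16 | P3 16-17 | P1 17-18 | P4 18-19 | P0 19-20 | P3 20-21 | P1 21-22 | P4 22-23 | P3 23-24 | P1 24-25 | P4 25-26 | P3 26-27 | P1 27-28 | P4 28-29 | P3 29-30 | P1 30-31 | P4 31-32 | P3 32-33 | P1 33-34 | P4 34-35 | P3 35-36 | P1 36-37 | P4 37-38 | P1 38-39 | P4 39-47 |
Completion: P0=20  P1=39  P2=15  P3=36  P4=47
Turnaround = completion − arrival: P0=20, P1=36, P2=10, P3=27, P4=37
Total turnaround = 20 + 36 + 10 + 27 + 37 = 130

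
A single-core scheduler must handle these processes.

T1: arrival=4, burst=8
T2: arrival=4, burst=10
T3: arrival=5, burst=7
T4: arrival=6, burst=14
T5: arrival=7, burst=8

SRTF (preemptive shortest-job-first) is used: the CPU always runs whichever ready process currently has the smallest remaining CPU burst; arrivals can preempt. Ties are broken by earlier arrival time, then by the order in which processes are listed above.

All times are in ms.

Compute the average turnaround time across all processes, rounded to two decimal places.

Gantt: | idle 0-4 | T1 4-12 | T3 12-19 | T5 19-27 | T2 27-37 | T4 37-51 |
Completion: T1=12  T2=37  T3=19  T4=51  T5=27
Turnaround times: T1=8, T2=33, T3=14, T4=45, T5=20
Average turnaround = (8+33+14+45+20) / 5 = 120/5 = 24.00

24.00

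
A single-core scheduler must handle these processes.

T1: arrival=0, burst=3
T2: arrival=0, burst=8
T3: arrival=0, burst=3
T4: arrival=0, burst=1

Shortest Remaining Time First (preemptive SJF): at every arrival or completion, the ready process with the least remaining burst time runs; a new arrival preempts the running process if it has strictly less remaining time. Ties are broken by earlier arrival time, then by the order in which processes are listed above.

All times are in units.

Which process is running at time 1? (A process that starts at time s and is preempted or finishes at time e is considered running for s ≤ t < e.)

Schedule: | T4 0-1 | T1 1-4 | T3 4-7 | T2 7-15 |
Completion: T1=4  T2=15  T3=7  T4=1
Turnaround (C−A): T1=4  T2=15  T3=7  T4=1

T1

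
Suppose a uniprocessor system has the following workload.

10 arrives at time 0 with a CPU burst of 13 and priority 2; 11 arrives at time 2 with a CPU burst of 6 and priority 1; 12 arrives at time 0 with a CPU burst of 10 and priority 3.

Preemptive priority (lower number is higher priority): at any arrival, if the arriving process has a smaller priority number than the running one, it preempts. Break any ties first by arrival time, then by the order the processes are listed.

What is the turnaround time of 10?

19

Schedule: | 10 0-2 | 11 2-8 | 10 8-19 | 12 19-29 |
Completion: 10=19  11=8  12=29
Turnaround(10) = completion − arrival = 19 − 0 = 19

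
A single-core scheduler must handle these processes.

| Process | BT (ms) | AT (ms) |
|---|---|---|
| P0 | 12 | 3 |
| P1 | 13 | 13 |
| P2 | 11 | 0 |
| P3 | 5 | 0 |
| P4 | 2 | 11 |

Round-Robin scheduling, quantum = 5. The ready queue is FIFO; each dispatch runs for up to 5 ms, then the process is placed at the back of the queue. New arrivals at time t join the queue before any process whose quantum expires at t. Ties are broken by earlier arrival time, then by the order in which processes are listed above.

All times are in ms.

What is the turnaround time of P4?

Schedule: | P2 0-5 | P3 5-10 | P0 10-15 | P2 15-20 | P4 20-22 | P1 22-27 | P0 27-32 | P2 32-33 | P1 33-38 | P0 38-40 | P1 40-43 |
Completion: P0=40  P1=43  P2=33  P3=10  P4=22
Turnaround (C−A): P0=37  P1=30  P2=33  P3=10  P4=11
Turnaround(P4) = completion − arrival = 22 − 11 = 11

11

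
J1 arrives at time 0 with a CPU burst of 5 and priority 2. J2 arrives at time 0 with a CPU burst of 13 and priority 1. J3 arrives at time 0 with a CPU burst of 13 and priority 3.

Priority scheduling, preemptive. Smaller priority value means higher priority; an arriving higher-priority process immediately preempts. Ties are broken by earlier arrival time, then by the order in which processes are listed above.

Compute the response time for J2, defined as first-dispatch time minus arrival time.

0

Gantt: | J2 0-13 | J1 13-18 | J3 18-31 |
Completion: J1=18  J2=13  J3=31
Response(J2) = first start − arrival = 0 − 0 = 0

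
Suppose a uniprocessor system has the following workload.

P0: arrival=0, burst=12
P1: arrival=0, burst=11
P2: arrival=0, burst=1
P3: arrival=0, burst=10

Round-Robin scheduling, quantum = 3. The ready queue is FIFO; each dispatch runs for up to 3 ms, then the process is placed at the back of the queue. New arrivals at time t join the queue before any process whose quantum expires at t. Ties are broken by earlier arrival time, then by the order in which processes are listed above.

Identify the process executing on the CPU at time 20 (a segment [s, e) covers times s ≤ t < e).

P0

Timeline: | P0 0-3 | P1 3-6 | P2 6-7 | P3 7-10 | P0 10-13 | P1 13-16 | P3 16-19 | P0 19-22 | P1 22-25 | P3 25-28 | P0 28-31 | P1 31-33 | P3 33-34 |
Completion: P0=31  P1=33  P2=7  P3=34
Turnaround (C−A): P0=31  P1=33  P2=7  P3=34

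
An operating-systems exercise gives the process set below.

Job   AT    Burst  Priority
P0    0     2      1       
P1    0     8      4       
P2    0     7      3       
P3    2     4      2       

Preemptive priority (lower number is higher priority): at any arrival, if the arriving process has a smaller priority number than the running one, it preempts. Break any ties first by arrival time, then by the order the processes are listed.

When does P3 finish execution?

Schedule: | P0 0-2 | P3 2-6 | P2 6-13 | P1 13-21 |
Completion: P0=2  P1=21  P2=13  P3=6

6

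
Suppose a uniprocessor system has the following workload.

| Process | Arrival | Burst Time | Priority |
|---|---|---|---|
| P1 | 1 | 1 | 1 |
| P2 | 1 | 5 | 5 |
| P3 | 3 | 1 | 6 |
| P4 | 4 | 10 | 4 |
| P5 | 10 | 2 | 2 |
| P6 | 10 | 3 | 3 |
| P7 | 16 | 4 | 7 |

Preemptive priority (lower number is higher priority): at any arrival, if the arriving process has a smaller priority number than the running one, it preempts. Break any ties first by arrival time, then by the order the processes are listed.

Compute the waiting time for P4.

5

Schedule: | idle 0-1 | P1 1-2 | P2 2-4 | P4 4-10 | P5 10-12 | P6 12-15 | P4 15-19 | P2 19-22 | P3 22-23 | P7 23-27 |
Completion: P1=2  P2=22  P3=23  P4=19  P5=12  P6=15  P7=27
Waiting(P4) = turnaround − burst = 15 − 10 = 5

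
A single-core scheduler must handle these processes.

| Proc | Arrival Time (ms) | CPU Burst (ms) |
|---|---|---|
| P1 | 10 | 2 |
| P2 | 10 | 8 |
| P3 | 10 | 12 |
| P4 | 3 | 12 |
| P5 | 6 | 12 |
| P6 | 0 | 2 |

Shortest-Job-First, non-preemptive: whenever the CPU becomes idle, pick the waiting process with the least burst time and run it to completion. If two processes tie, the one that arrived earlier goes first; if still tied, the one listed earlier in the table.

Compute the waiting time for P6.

Timeline: | P6 0-2 | idle 2-3 | P4 3-15 | P1 15-17 | P2 17-25 | P5 25-37 | P3 37-49 |
Completion: P1=17  P2=25  P3=49  P4=15  P5=37  P6=2
Turnaround (C−A): P1=7  P2=15  P3=39  P4=12  P5=31  P6=2
Waiting(P6) = turnaround − burst = 2 − 2 = 0

0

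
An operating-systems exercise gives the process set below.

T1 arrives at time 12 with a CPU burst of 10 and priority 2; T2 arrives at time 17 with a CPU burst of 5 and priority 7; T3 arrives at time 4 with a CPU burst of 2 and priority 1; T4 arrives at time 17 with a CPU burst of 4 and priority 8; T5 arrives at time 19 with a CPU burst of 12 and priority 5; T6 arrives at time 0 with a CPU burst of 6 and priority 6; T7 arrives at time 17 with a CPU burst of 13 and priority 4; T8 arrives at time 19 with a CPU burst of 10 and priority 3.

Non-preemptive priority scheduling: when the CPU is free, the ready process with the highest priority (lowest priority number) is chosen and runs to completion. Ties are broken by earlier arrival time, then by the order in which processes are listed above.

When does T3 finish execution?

Schedule: | T6 0-6 | T3 6-8 | idle 8-12 | T1 12-22 | T8 22-32 | T7 32-45 | T5 45-57 | T2 57-62 | T4 62-66 |
Completion: T1=22  T2=62  T3=8  T4=66  T5=57  T6=6  T7=45  T8=32

8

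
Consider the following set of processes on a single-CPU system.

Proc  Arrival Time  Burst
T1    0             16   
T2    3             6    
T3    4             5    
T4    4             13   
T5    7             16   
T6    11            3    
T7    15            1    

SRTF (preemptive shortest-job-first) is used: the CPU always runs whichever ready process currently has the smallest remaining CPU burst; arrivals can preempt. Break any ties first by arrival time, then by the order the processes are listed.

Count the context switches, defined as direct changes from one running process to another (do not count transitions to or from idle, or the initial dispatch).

Timeline: | T1 0-3 | T2 3-9 | T3 9-14 | T6 14-15 | T7 15-16 | T6 16-18 | T1 18-31 | T4 31-44 | T5 44-60 |
Completion: T1=31  T2=9  T3=14  T4=44  T5=60  T6=18  T7=16

8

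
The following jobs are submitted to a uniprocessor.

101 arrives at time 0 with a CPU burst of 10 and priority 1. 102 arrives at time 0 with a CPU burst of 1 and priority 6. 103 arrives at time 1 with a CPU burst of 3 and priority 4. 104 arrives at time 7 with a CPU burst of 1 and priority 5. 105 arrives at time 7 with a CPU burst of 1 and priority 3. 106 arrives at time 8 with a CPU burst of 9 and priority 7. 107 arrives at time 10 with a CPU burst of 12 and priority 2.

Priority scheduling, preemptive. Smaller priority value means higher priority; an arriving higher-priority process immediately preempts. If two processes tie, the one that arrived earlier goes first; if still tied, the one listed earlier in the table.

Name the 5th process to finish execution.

104

Gantt: | 101 0-10 | 107 10-22 | 105 22-23 | 103 23-26 | 104 26-27 | 102 27-28 | 106 28-37 |
Completion: 101=10  102=28  103=26  104=27  105=23  106=37  107=22
Turnaround (C−A): 101=10  102=28  103=25  104=20  105=16  106=29  107=12
Finish order: 101 → 107 → 105 → 103 → 104 → 102 → 106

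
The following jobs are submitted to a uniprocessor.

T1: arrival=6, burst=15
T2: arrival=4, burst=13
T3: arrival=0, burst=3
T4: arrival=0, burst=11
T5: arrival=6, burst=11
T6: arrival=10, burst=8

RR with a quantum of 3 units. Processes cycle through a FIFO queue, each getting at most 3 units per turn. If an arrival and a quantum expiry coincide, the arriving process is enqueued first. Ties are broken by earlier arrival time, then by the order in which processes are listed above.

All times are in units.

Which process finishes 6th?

T1

Schedule: | T3 0-3 | T4 3-6 | T2 6-9 | T1 9-12 | T5 12-15 | T4 15-18 | T2 18-21 | T6 21-24 | T1 24-27 | T5 27-30 | T4 30-33 | T2 33-36 | T6 36-39 | T1 39-42 | T5 42-45 | T4 45-47 | T2 47-50 | T6 50-52 | T1 52-55 | T5 55-57 | T2 57-58 | T1 58-61 |
Completion: T1=61  T2=58  T3=3  T4=47  T5=57  T6=52
Turnaround (C−A): T1=55  T2=54  T3=3  T4=47  T5=51  T6=42
Finish order: T3 → T4 → T6 → T5 → T2 → T1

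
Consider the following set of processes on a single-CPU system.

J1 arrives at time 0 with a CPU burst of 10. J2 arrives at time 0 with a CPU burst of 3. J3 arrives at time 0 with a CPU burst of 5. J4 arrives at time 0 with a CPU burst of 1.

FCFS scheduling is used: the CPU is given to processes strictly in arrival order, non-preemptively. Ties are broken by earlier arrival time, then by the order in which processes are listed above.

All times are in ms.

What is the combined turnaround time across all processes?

Schedule: | J1 0-10 | J2 10-13 | J3 13-18 | J4 18-19 |
Completion: J1=10  J2=13  J3=18  J4=19
Turnaround = completion − arrival: J1=10, J2=13, J3=18, J4=19
Total turnaround = 10 + 13 + 18 + 19 = 60

60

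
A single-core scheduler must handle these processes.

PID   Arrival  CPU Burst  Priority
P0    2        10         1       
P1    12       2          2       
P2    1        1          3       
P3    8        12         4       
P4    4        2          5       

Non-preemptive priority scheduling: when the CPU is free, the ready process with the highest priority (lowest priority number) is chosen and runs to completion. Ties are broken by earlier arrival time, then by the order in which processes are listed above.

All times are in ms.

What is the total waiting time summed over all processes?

Timeline: | idle 0-1 | P2 1-2 | P0 2-12 | P1 12-14 | P3 14-26 | P4 26-28 |
Completion: P0=12  P1=14  P2=2  P3=26  P4=28
Turnaround (C−A): P0=10  P1=2  P2=1  P3=18  P4=24
Waiting = turnaround − burst: P0=0, P1=0, P2=0, P3=6, P4=22
Total waiting = 0 + 0 + 0 + 6 + 22 = 28

28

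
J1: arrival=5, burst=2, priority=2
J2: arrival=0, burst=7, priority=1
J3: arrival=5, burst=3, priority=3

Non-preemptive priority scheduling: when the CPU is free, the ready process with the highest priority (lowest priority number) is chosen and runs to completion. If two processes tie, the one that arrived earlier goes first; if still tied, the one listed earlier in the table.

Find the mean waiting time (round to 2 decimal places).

2.00

Gantt: | J2 0-7 | J1 7-9 | J3 9-12 |
Completion: J1=9  J2=7  J3=12
Turnaround (C−A): J1=4  J2=7  J3=7
Waiting times: J1=2, J2=0, J3=4
Average waiting = (2+0+4) / 3 = 6/3 = 2.00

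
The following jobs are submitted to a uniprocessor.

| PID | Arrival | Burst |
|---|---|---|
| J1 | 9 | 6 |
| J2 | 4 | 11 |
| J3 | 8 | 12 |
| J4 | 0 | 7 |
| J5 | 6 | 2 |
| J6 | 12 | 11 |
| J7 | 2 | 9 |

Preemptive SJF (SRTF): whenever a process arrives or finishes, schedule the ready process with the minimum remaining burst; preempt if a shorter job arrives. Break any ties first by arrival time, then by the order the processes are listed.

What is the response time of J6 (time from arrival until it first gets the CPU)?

23

Schedule: | J4 0-7 | J5 7-9 | J1 9-15 | J7 15-24 | J2 24-35 | J6 35-46 | J3 46-58 |
Completion: J1=15  J2=35  J3=58  J4=7  J5=9  J6=46  J7=24
Turnaround (C−A): J1=6  J2=31  J3=50  J4=7  J5=3  J6=34  J7=22
Response(J6) = first start − arrival = 35 − 12 = 23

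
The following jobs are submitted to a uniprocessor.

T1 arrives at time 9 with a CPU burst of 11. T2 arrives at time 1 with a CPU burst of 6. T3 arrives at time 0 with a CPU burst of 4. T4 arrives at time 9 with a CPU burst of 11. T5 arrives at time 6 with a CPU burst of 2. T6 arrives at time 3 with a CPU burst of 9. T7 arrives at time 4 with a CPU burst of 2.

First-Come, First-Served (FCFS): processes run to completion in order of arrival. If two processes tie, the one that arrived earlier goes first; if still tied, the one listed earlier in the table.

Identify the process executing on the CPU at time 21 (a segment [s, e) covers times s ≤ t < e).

T5

Gantt: | T3 0-4 | T2 4-10 | T6 10-19 | T7 19-21 | T5 21-23 | T1 23-34 | T4 34-45 |
Completion: T1=34  T2=10  T3=4  T4=45  T5=23  T6=19  T7=21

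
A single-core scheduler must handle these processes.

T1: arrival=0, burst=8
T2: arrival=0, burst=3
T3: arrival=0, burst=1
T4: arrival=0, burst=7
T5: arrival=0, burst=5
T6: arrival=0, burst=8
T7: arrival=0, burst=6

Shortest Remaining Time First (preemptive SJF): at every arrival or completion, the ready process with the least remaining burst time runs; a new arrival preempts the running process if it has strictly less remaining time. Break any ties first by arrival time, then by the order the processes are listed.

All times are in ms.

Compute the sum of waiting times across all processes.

81

Schedule: | T3 0-1 | T2 1-4 | T5 4-9 | T7 9-15 | T4 15-22 | T1 22-30 | T6 30-38 |
Completion: T1=30  T2=4  T3=1  T4=22  T5=9  T6=38  T7=15
Turnaround (C−A): T1=30  T2=4  T3=1  T4=22  T5=9  T6=38  T7=15
Waiting = turnaround − burst: T1=22, T2=1, T3=0, T4=15, T5=4, T6=30, T7=9
Total waiting = 22 + 1 + 0 + 15 + 4 + 30 + 9 = 81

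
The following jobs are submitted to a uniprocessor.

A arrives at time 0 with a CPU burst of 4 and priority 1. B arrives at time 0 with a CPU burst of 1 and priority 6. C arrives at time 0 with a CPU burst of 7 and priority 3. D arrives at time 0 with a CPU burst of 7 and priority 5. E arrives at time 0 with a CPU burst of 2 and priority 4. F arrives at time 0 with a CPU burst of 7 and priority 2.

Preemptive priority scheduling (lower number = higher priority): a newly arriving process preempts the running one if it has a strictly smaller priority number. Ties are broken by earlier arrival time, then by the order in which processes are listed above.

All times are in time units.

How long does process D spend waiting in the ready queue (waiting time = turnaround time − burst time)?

Gantt: | A 0-4 | F 4-11 | C 11-18 | E 18-20 | D 20-27 | B 27-28 |
Completion: A=4  B=28  C=18  D=27  E=20  F=11
Turnaround (C−A): A=4  B=28  C=18  D=27  E=20  F=11
Waiting(D) = turnaround − burst = 27 − 7 = 20

20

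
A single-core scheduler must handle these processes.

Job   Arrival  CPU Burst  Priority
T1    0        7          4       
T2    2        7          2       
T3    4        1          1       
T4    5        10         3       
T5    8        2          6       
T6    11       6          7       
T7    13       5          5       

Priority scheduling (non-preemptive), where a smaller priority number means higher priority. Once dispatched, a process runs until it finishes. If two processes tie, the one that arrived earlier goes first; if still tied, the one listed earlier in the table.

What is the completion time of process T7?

Timeline: | T1 0-7 | T3 7-8 | T2 8-15 | T4 15-25 | T7 25-30 | T5 30-32 | T6 32-38 |
Completion: T1=7  T2=15  T3=8  T4=25  T5=32  T6=38  T7=30

30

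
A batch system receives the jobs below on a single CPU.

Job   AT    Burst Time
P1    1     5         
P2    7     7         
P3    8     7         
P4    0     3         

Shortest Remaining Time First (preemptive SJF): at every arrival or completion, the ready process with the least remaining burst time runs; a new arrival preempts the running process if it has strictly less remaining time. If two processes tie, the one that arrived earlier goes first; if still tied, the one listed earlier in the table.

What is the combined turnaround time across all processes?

Gantt: | P4 0-3 | P1 3-8 | P2 8-15 | P3 15-22 |
Completion: P1=8  P2=15  P3=22  P4=3
Turnaround (C−A): P1=7  P2=8  P3=14  P4=3
Turnaround = completion − arrival: P1=7, P2=8, P3=14, P4=3
Total turnaround = 7 + 8 + 14 + 3 = 32

32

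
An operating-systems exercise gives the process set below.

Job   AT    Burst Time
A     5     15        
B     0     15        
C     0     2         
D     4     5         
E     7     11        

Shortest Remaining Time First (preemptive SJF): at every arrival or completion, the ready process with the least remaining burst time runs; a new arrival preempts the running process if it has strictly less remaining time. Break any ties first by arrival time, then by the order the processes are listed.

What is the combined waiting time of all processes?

48

Gantt: | C 0-2 | B 2-4 | D 4-9 | E 9-20 | B 20-33 | A 33-48 |
Completion: A=48  B=33  C=2  D=9  E=20
Waiting = turnaround − burst: A=28, B=18, C=0, D=0, E=2
Total waiting = 28 + 18 + 0 + 0 + 2 = 48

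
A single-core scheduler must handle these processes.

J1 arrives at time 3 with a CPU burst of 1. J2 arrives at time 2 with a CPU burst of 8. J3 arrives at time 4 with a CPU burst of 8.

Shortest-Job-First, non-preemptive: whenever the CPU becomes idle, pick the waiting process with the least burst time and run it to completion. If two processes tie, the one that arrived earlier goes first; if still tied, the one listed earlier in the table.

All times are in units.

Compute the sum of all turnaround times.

Timeline: | idle 0-2 | J2 2-10 | J1 10-11 | J3 11-19 |
Completion: J1=11  J2=10  J3=19
Turnaround (C−A): J1=8  J2=8  J3=15
Turnaround = completion − arrival: J1=8, J2=8, J3=15
Total turnaround = 8 + 8 + 15 = 31

31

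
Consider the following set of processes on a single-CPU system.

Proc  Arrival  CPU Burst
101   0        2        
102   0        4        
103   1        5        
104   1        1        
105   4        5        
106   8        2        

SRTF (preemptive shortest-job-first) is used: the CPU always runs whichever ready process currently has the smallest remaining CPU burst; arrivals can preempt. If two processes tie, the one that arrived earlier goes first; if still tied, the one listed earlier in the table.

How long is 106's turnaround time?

2

Gantt: | 101 0-2 | 104 2-3 | 102 3-7 | 103 7-8 | 106 8-10 | 103 10-14 | 105 14-19 |
Completion: 101=2  102=7  103=14  104=3  105=19  106=10
Turnaround(106) = completion − arrival = 10 − 8 = 2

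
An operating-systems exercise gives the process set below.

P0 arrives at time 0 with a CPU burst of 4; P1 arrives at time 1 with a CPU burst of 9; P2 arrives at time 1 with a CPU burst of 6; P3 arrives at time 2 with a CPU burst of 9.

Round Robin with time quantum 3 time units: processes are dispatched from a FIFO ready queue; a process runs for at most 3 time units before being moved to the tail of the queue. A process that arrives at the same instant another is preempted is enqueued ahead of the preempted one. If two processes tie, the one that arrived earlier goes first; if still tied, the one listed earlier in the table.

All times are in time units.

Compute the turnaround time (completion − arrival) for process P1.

24

Gantt: | P0 0-3 | P1 3-6 | P2 6-9 | P3 9-12 | P0 12-13 | P1 13-16 | P2 16-19 | P3 19-22 | P1 22-25 | P3 25-28 |
Completion: P0=13  P1=25  P2=19  P3=28
Turnaround (C−A): P0=13  P1=24  P2=18  P3=26
Turnaround(P1) = completion − arrival = 25 − 1 = 24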